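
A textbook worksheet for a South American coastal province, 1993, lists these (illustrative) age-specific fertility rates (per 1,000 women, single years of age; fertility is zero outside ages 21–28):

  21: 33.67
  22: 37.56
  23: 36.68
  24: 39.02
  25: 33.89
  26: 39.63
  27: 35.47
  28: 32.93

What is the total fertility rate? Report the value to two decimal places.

Sum of ASFRs = 33.67 + 37.56 + 36.68 + 39.02 + 33.89 + 39.63 + 35.47 + 32.93 = 288.85
TFR = 288.85 / 1000 = 0.28885

0.29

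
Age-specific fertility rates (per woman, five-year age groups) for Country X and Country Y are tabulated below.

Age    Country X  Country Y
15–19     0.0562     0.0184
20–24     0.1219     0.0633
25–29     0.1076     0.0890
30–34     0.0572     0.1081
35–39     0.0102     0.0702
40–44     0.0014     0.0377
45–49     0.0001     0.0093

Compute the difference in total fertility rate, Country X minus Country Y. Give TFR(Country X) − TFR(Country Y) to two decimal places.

-0.21

Country X:
  Sum of ASFRs = 0.0562 + 0.1219 + 0.1076 + 0.0572 + 0.0102 + 0.0014 + 0.0001 = 0.3546
  TFR = 5 × 0.3546 = 1.773
Country Y:
  Sum of ASFRs = 0.0184 + 0.0633 + 0.0890 + 0.1081 + 0.0702 + 0.0377 + 0.0093 = 0.3960
  TFR = 5 × 0.3960 = 1.98
Difference = 1.773 − 1.98 = -0.207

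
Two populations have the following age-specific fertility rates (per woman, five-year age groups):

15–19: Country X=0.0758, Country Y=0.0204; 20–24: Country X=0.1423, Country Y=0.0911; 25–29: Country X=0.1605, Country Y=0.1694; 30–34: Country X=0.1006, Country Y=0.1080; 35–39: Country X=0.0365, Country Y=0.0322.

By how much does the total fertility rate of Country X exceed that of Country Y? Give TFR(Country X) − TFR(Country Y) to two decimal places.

0.47

Country X:
  Sum of ASFRs = 0.0758 + 0.1423 + 0.1605 + 0.1006 + 0.0365 = 0.5157
  TFR = 5 × 0.5157 = 2.5785
Country Y:
  Sum of ASFRs = 0.0204 + 0.0911 + 0.1694 + 0.1080 + 0.0322 = 0.4211
  TFR = 5 × 0.4211 = 2.1055
Difference = 2.5785 − 2.1055 = 0.473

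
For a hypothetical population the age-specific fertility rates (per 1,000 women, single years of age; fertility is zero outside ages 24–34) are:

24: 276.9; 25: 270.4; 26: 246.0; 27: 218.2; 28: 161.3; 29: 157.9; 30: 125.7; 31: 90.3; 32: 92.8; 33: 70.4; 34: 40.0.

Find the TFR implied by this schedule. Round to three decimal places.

1.750

Sum of ASFRs = 276.9 + 270.4 + 246.0 + 218.2 + 161.3 + 157.9 + 125.7 + 90.3 + 92.8 + 70.4 + 40.0 = 1749.9
TFR = 1749.9 / 1000 = 1.7499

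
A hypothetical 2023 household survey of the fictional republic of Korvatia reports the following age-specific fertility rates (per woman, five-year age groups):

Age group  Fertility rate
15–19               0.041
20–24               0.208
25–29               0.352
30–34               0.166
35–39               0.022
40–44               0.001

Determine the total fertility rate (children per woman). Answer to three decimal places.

Sum of ASFRs = 0.041 + 0.208 + 0.352 + 0.166 + 0.022 + 0.001 = 0.790
TFR = 5 × 0.790 = 3.95

3.950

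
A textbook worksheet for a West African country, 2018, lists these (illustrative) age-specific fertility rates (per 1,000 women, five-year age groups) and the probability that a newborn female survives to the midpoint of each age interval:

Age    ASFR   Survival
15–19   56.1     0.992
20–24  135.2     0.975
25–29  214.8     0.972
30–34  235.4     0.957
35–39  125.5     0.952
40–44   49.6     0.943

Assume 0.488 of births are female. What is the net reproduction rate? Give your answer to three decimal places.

Proportion female at birth = 0.488.
Each age group contributes 5 × ASFR × survival:
  15–19: 5 × 56.1/1000 × 0.992 = 0.27826
  20–24: 5 × 135.2/1000 × 0.975 = 0.65910
  25–29: 5 × 214.8/1000 × 0.972 = 1.04393
  30–34: 5 × 235.4/1000 × 0.957 = 1.12639
  35–39: 5 × 125.5/1000 × 0.952 = 0.59738
  40–44: 5 × 49.6/1000 × 0.943 = 0.23386
Sum = 3.93892
NRR = 0.488 × 3.93892 = 1.92219

1.922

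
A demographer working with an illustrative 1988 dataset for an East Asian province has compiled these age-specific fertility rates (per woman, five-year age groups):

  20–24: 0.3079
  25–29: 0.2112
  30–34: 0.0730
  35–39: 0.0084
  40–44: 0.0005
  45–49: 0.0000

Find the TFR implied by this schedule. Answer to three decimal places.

Sum of ASFRs = 0.3079 + 0.2112 + 0.0730 + 0.0084 + 0.0005 + 0.0000 = 0.6010
TFR = 5 × 0.6010 = 3.005

3.005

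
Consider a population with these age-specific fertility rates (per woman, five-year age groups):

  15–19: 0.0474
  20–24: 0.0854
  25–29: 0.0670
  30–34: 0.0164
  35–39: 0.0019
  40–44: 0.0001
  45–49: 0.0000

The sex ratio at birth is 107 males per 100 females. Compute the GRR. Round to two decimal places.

0.53

Proportion female at birth = 100 / (100 + 107) = 0.48309.
Sum of ASFRs = 0.0474 + 0.0854 + 0.0670 + 0.0164 + 0.0019 + 0.0001 + 0.0000 = 0.2182
TFR = 5 × 0.2182 = 1.091
GRR = 0.48309 × 1.091 = 0.52705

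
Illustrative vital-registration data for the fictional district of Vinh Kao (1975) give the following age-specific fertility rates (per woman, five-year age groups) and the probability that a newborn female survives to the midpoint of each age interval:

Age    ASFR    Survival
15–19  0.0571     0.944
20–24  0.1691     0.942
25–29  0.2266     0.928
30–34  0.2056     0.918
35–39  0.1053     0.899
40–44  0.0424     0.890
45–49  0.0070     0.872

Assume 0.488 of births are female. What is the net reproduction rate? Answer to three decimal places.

1.832

Proportion female at birth = 0.488.
Survival-weighted fertility by age (5·fₓ·Sₓ):
  15–19: 5 × 0.0571 × 0.944 = 0.26951
  20–24: 5 × 0.1691 × 0.942 = 0.79646
  25–29: 5 × 0.2266 × 0.928 = 1.05142
  30–34: 5 × 0.2056 × 0.918 = 0.94370
  35–39: 5 × 0.1053 × 0.899 = 0.47332
  40–44: 5 × 0.0424 × 0.890 = 0.18868
  45–49: 5 × 0.0070 × 0.872 = 0.03052
Sum = 3.75361
NRR = 0.488 × 3.75361 = 1.83176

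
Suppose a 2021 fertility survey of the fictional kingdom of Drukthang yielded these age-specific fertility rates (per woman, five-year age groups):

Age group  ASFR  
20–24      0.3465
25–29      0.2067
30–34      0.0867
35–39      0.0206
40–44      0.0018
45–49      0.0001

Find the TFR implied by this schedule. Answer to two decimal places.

Sum of ASFRs = 0.3465 + 0.2067 + 0.0867 + 0.0206 + 0.0018 + 0.0001 = 0.6624
TFR = 5 × 0.6624 = 3.312

3.31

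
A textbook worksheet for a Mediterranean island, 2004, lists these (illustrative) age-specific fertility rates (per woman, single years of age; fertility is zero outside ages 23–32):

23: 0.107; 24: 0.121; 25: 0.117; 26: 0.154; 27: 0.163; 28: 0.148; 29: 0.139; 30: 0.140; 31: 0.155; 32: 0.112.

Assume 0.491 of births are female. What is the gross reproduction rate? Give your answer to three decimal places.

0.666

Proportion female at birth = 0.491.
Sum of ASFRs = 0.107 + 0.121 + 0.117 + 0.154 + 0.163 + 0.148 + 0.139 + 0.140 + 0.155 + 0.112 = 1.356
TFR = 1.356
GRR = 0.491 × 1.356 = 0.66580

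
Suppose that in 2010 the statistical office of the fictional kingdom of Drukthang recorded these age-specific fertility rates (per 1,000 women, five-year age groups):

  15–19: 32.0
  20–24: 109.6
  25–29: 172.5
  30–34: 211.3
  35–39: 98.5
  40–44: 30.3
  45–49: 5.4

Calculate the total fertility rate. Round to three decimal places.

Sum of ASFRs = 32.0 + 109.6 + 172.5 + 211.3 + 98.5 + 30.3 + 5.4 = 659.6
TFR = 5 × 659.6 / 1000 = 3.298

3.298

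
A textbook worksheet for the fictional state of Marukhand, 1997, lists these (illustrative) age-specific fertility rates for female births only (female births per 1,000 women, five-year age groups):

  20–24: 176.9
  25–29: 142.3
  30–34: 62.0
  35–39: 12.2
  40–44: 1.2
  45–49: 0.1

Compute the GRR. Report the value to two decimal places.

1.97

Sum of female ASFRs = 176.9 + 142.3 + 62.0 + 12.2 + 1.2 + 0.1 = 394.7
GRR = 5 × 394.7 / 1000 = 1.9735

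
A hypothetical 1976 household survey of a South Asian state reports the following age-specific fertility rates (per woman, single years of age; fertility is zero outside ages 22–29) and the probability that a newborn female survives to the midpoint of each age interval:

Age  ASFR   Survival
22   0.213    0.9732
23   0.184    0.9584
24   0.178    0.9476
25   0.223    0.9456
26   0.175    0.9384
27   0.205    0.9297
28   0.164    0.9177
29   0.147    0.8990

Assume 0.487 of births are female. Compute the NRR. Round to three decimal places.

Proportion female at birth = 0.487.
Weighting each age-specific rate by interval width and survival:
  22: 1 × 0.213 × 0.9732 = 0.20729
  23: 1 × 0.184 × 0.9584 = 0.17635
  24: 1 × 0.178 × 0.9476 = 0.16867
  25: 1 × 0.223 × 0.9456 = 0.21087
  26: 1 × 0.175 × 0.9384 = 0.16422
  27: 1 × 0.205 × 0.9297 = 0.19059
  28: 1 × 0.164 × 0.9177 = 0.15050
  29: 1 × 0.147 × 0.8990 = 0.13215
Sum = 1.40064
NRR = 0.487 × 1.40064 = 0.68211
With NRR below 1 the population is below replacement fertility.

0.682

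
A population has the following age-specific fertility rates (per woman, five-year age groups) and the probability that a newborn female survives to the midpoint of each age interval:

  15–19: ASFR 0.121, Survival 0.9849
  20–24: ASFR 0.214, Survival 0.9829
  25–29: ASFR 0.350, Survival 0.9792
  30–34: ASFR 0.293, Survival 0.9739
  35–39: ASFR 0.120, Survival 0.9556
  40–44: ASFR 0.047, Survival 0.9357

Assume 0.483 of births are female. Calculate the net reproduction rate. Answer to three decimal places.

Proportion female at birth = 0.483.
Weighting each age-specific rate by interval width and survival:
  15–19: 5 × 0.121 × 0.9849 = 0.59586
  20–24: 5 × 0.214 × 0.9829 = 1.05170
  25–29: 5 × 0.350 × 0.9792 = 1.71360
  30–34: 5 × 0.293 × 0.9739 = 1.42676
  35–39: 5 × 0.120 × 0.9556 = 0.57336
  40–44: 5 × 0.047 × 0.9357 = 0.21989
Sum = 5.58117
NRR = 0.483 × 5.58117 = 2.69571
An NRR exceeding 1 indicates intrinsic growth under these rates.

2.696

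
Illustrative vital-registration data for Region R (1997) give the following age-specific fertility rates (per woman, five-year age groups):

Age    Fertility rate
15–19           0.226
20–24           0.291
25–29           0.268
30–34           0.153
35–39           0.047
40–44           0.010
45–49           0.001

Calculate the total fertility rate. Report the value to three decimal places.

4.980

Sum of ASFRs = 0.226 + 0.291 + 0.268 + 0.153 + 0.047 + 0.010 + 0.001 = 0.996
TFR = 5 × 0.996 = 4.98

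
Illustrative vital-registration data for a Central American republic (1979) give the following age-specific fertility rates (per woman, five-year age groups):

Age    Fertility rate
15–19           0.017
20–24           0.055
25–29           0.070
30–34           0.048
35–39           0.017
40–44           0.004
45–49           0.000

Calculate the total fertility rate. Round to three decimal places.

1.055

Sum of ASFRs = 0.017 + 0.055 + 0.070 + 0.048 + 0.017 + 0.004 + 0.000 = 0.211
TFR = 5 × 0.211 = 1.055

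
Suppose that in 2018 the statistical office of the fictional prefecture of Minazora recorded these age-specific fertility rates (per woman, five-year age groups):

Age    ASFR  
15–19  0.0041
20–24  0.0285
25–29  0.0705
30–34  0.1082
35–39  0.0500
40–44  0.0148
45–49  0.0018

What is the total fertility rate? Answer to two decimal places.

1.39

Sum of ASFRs = 0.0041 + 0.0285 + 0.0705 + 0.1082 + 0.0500 + 0.0148 + 0.0018 = 0.2779
TFR = 5 × 0.2779 = 1.3895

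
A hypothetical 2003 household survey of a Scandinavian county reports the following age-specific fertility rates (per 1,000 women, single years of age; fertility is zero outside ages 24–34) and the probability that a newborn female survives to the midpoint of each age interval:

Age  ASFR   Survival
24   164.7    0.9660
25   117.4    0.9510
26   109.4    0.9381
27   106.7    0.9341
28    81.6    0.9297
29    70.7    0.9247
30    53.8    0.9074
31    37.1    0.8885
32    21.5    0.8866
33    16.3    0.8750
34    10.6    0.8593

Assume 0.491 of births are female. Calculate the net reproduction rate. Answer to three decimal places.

Proportion female at birth = 0.491.
Per-age-group product (1 × ASFR × survival probability):
  24: 1 × 164.7/1000 × 0.9660 = 0.15910
  25: 1 × 117.4/1000 × 0.9510 = 0.11165
  26: 1 × 109.4/1000 × 0.9381 = 0.10263
  27: 1 × 106.7/1000 × 0.9341 = 0.09967
  28: 1 × 81.6/1000 × 0.9297 = 0.07586
  29: 1 × 70.7/1000 × 0.9247 = 0.06538
  30: 1 × 53.8/1000 × 0.9074 = 0.04882
  31: 1 × 37.1/1000 × 0.8885 = 0.03296
  32: 1 × 21.5/1000 × 0.8866 = 0.01906
  33: 1 × 16.3/1000 × 0.8750 = 0.01426
  34: 1 × 10.6/1000 × 0.8593 = 0.00911
Sum = 0.73850
NRR = 0.491 × 0.73850 = 0.36260

0.363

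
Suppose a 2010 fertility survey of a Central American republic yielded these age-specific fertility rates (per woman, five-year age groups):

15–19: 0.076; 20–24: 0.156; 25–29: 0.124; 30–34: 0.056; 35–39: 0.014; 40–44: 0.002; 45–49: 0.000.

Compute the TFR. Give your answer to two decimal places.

2.14

Sum of ASFRs = 0.076 + 0.156 + 0.124 + 0.056 + 0.014 + 0.002 + 0.000 = 0.428
TFR = 5 × 0.428 = 2.14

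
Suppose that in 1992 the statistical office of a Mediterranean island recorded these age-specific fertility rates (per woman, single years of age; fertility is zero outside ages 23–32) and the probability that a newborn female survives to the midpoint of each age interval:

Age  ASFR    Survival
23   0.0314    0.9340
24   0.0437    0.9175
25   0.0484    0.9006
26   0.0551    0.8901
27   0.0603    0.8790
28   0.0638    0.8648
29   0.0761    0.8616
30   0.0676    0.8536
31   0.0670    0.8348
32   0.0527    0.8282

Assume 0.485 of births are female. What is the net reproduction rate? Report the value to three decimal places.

0.239

Proportion female at birth = 0.485.
Each age group contributes 1 × ASFR × survival:
  23: 1 × 0.0314 × 0.9340 = 0.02933
  24: 1 × 0.0437 × 0.9175 = 0.04009
  25: 1 × 0.0484 × 0.9006 = 0.04359
  26: 1 × 0.0551 × 0.8901 = 0.04904
  27: 1 × 0.0603 × 0.8790 = 0.05300
  28: 1 × 0.0638 × 0.8648 = 0.05517
  29: 1 × 0.0761 × 0.8616 = 0.06557
  30: 1 × 0.0676 × 0.8536 = 0.05770
  31: 1 × 0.0670 × 0.8348 = 0.05593
  32: 1 × 0.0527 × 0.8282 = 0.04365
Sum = 0.49307
NRR = 0.485 × 0.49307 = 0.23914
NRR < 1, so the cohort does not fully replace itself.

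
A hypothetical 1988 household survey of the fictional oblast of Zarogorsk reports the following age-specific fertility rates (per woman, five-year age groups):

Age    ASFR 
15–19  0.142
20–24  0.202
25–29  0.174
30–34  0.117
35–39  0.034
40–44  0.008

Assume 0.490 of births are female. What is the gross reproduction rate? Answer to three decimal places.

1.659

Proportion female at birth = 0.490.
Sum of ASFRs = 0.142 + 0.202 + 0.174 + 0.117 + 0.034 + 0.008 = 0.677
TFR = 5 × 0.677 = 3.385
GRR = 0.490 × 3.385 = 1.65865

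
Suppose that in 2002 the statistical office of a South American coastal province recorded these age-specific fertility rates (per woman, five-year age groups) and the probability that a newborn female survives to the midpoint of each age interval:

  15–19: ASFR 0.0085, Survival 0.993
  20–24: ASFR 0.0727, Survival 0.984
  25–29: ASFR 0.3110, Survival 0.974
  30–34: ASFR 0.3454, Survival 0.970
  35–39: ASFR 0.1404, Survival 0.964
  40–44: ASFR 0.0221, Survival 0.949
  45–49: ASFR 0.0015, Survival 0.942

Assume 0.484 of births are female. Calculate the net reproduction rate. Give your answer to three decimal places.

Proportion female at birth = 0.484.
Per-age-group product (5 × ASFR × survival probability):
  15–19: 5 × 0.0085 × 0.993 = 0.04220
  20–24: 5 × 0.0727 × 0.984 = 0.35768
  25–29: 5 × 0.3110 × 0.974 = 1.51457
  30–34: 5 × 0.3454 × 0.970 = 1.67519
  35–39: 5 × 0.1404 × 0.964 = 0.67673
  40–44: 5 × 0.0221 × 0.949 = 0.10486
  45–49: 5 × 0.0015 × 0.942 = 0.00707
Sum = 4.37830
NRR = 0.484 × 4.37830 = 2.11910
With NRR above 1 the population is above replacement fertility.

2.119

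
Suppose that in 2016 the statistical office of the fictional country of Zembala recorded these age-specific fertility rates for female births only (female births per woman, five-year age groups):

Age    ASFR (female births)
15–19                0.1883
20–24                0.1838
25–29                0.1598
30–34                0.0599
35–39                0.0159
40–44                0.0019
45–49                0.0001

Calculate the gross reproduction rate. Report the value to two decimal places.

Sum of female ASFRs = 0.1883 + 0.1838 + 0.1598 + 0.0599 + 0.0159 + 0.0019 + 0.0001 = 0.6097
GRR = 5 × 0.6097 = 3.0485

3.05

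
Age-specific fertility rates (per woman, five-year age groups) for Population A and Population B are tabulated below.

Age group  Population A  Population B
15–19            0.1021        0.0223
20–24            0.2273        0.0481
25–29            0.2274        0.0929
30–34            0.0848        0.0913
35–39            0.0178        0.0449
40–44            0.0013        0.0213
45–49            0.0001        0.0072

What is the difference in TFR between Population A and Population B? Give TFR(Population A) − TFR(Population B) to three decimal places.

Population A:
  Sum of ASFRs = 0.1021 + 0.2273 + 0.2274 + 0.0848 + 0.0178 + 0.0013 + 0.0001 = 0.6608
  TFR = 5 × 0.6608 = 3.304
Population B:
  Sum of ASFRs = 0.0223 + 0.0481 + 0.0929 + 0.0913 + 0.0449 + 0.0213 + 0.0072 = 0.3280
  TFR = 5 × 0.3280 = 1.64
Difference = 3.304 − 1.64 = 1.664

1.664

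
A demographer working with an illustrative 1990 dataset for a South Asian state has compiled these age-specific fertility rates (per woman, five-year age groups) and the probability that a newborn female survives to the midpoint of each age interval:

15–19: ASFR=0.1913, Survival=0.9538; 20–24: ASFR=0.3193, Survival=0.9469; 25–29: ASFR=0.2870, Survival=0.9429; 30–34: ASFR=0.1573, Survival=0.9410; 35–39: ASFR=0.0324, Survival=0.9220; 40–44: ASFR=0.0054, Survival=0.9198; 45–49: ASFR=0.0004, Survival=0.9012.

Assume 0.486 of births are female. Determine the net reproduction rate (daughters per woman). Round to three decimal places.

2.281

Proportion female at birth = 0.486.
Per-age-group product (5 × ASFR × survival probability):
  15–19: 5 × 0.1913 × 0.9538 = 0.91231
  20–24: 5 × 0.3193 × 0.9469 = 1.51173
  25–29: 5 × 0.2870 × 0.9429 = 1.35306
  30–34: 5 × 0.1573 × 0.9410 = 0.74010
  35–39: 5 × 0.0324 × 0.9220 = 0.14936
  40–44: 5 × 0.0054 × 0.9198 = 0.02483
  45–49: 5 × 0.0004 × 0.9012 = 0.00180
Sum = 4.69319
NRR = 0.486 × 4.69319 = 2.28089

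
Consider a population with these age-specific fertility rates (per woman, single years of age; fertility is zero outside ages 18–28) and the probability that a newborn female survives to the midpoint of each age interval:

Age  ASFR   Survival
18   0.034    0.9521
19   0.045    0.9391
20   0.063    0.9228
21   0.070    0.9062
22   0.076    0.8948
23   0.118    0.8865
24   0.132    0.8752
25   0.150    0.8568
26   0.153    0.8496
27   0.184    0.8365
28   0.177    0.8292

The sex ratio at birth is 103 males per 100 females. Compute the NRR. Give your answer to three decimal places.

0.514

Proportion female at birth = 100 / (100 + 103) = 0.49261.
Per-age-group product (1 × ASFR × survival probability):
  18: 1 × 0.034 × 0.9521 = 0.03237
  19: 1 × 0.045 × 0.9391 = 0.04226
  20: 1 × 0.063 × 0.9228 = 0.05814
  21: 1 × 0.070 × 0.9062 = 0.06343
  22: 1 × 0.076 × 0.8948 = 0.06800
  23: 1 × 0.118 × 0.8865 = 0.10461
  24: 1 × 0.132 × 0.8752 = 0.11553
  25: 1 × 0.150 × 0.8568 = 0.12852
  26: 1 × 0.153 × 0.8496 = 0.12999
  27: 1 × 0.184 × 0.8365 = 0.15392
  28: 1 × 0.177 × 0.8292 = 0.14677
Sum = 1.04354
NRR = 0.49261 × 1.04354 = 0.51406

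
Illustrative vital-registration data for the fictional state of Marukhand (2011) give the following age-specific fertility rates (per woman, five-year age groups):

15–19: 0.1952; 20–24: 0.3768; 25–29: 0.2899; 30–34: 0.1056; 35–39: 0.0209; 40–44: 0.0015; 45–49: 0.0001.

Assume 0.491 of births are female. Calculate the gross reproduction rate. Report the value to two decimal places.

2.43

Proportion female at birth = 0.491.
Sum of ASFRs = 0.1952 + 0.3768 + 0.2899 + 0.1056 + 0.0209 + 0.0015 + 0.0001 = 0.9900
TFR = 5 × 0.9900 = 4.95
GRR = 0.491 × 4.95 = 2.43045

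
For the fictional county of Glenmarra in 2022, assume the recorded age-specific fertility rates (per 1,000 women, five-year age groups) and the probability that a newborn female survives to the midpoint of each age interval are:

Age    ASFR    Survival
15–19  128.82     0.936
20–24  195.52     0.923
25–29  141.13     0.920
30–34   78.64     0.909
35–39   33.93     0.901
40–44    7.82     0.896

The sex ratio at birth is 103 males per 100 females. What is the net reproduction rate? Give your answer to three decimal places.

Proportion female at birth = 100 / (100 + 103) = 0.49261.
Weighting each age-specific rate by interval width and survival:
  15–19: 5 × 128.82/1000 × 0.936 = 0.60288
  20–24: 5 × 195.52/1000 × 0.923 = 0.90232
  25–29: 5 × 141.13/1000 × 0.920 = 0.64920
  30–34: 5 × 78.64/1000 × 0.909 = 0.35742
  35–39: 5 × 33.93/1000 × 0.901 = 0.15285
  40–44: 5 × 7.82/1000 × 0.896 = 0.03503
Sum = 2.69970
NRR = 0.49261 × 2.69970 = 1.32990
An NRR exceeding 1 indicates intrinsic growth under these rates.

1.330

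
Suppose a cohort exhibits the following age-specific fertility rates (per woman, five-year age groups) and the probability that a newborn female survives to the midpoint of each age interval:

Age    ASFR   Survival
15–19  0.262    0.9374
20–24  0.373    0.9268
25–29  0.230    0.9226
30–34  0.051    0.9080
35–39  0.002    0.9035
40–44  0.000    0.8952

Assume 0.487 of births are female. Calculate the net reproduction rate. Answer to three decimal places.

2.074

Proportion female at birth = 0.487.
Weighting each age-specific rate by interval width and survival:
  15–19: 5 × 0.262 × 0.9374 = 1.22799
  20–24: 5 × 0.373 × 0.9268 = 1.72848
  25–29: 5 × 0.230 × 0.9226 = 1.06099
  30–34: 5 × 0.051 × 0.9080 = 0.23154
  35–39: 5 × 0.002 × 0.9035 = 0.00904
  40–44: 5 × 0.000 × 0.8952 = 0.00000
Sum = 4.25804
NRR = 0.487 × 4.25804 = 2.07367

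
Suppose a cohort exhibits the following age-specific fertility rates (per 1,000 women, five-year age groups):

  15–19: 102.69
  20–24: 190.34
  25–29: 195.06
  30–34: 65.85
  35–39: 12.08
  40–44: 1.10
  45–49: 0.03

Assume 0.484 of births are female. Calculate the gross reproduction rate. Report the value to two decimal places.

1.37

Proportion female at birth = 0.484.
Sum of ASFRs = 102.69 + 190.34 + 195.06 + 65.85 + 12.08 + 1.10 + 0.03 = 567.15
TFR = 5 × 567.15 / 1000 = 2.83575
GRR = 0.484 × 2.83575 = 1.37250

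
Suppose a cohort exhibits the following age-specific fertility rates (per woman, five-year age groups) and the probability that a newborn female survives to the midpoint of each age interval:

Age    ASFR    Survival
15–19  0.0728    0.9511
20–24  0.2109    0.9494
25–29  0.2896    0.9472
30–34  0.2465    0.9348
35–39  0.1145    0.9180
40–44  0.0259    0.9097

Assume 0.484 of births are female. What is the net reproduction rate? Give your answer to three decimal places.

2.185

Proportion female at birth = 0.484.
Each age group contributes 5 × ASFR × survival:
  15–19: 5 × 0.0728 × 0.9511 = 0.34620
  20–24: 5 × 0.2109 × 0.9494 = 1.00114
  25–29: 5 × 0.2896 × 0.9472 = 1.37155
  30–34: 5 × 0.2465 × 0.9348 = 1.15214
  35–39: 5 × 0.1145 × 0.9180 = 0.52556
  40–44: 5 × 0.0259 × 0.9097 = 0.11781
Sum = 4.51440
NRR = 0.484 × 4.51440 = 2.18497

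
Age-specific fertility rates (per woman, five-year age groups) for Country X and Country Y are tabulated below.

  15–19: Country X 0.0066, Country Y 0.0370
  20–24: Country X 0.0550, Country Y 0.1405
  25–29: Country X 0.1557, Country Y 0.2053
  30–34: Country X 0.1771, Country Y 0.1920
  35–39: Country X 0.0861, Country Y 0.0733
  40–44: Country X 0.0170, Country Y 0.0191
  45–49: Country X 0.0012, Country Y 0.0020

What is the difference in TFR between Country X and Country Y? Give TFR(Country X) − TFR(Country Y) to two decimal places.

Country X:
  Sum of ASFRs = 0.0066 + 0.0550 + 0.1557 + 0.1771 + 0.0861 + 0.0170 + 0.0012 = 0.4987
  TFR = 5 × 0.4987 = 2.4935
Country Y:
  Sum of ASFRs = 0.0370 + 0.1405 + 0.2053 + 0.1920 + 0.0733 + 0.0191 + 0.0020 = 0.6692
  TFR = 5 × 0.6692 = 3.346
Difference = 2.4935 − 3.346 = -0.8525

-0.85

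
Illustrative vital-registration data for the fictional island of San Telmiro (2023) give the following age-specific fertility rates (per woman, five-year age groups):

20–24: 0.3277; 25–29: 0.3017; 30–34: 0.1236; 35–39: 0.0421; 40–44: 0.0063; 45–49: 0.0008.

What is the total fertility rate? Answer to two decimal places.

4.01

Sum of ASFRs = 0.3277 + 0.3017 + 0.1236 + 0.0421 + 0.0063 + 0.0008 = 0.8022
TFR = 5 × 0.8022 = 4.011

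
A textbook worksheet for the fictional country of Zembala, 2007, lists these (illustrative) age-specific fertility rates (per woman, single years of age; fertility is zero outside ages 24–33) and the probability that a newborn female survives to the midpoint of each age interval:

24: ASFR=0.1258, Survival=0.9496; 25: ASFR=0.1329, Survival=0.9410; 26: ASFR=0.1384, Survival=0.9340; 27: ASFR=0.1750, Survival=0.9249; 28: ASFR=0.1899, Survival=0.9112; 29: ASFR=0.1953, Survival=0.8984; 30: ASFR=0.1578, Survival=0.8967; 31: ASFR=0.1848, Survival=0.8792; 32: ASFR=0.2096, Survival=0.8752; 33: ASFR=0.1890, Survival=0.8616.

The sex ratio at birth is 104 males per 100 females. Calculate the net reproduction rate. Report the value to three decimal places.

Proportion female at birth = 100 / (100 + 104) = 0.49020.
Weighting each age-specific rate by interval width and survival:
  24: 1 × 0.1258 × 0.9496 = 0.11946
  25: 1 × 0.1329 × 0.9410 = 0.12506
  26: 1 × 0.1384 × 0.9340 = 0.12927
  27: 1 × 0.1750 × 0.9249 = 0.16186
  28: 1 × 0.1899 × 0.9112 = 0.17304
  29: 1 × 0.1953 × 0.8984 = 0.17546
  30: 1 × 0.1578 × 0.8967 = 0.14150
  31: 1 × 0.1848 × 0.8792 = 0.16248
  32: 1 × 0.2096 × 0.8752 = 0.18344
  33: 1 × 0.1890 × 0.8616 = 0.16284
Sum = 1.53441
NRR = 0.49020 × 1.53441 = 0.75217
NRR < 1, so the cohort does not fully replace itself.

0.752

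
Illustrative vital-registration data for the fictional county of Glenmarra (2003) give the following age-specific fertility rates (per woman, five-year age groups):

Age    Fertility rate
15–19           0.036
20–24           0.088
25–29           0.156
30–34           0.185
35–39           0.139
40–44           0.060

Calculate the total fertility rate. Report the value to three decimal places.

3.320

Sum of ASFRs = 0.036 + 0.088 + 0.156 + 0.185 + 0.139 + 0.060 = 0.664
TFR = 5 × 0.664 = 3.32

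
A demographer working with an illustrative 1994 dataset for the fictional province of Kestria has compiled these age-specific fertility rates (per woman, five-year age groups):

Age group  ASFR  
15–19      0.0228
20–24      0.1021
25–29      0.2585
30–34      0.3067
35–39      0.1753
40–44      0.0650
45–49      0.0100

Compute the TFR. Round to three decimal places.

4.702

Sum of ASFRs = 0.0228 + 0.1021 + 0.2585 + 0.3067 + 0.1753 + 0.0650 + 0.0100 = 0.9404
TFR = 5 × 0.9404 = 4.702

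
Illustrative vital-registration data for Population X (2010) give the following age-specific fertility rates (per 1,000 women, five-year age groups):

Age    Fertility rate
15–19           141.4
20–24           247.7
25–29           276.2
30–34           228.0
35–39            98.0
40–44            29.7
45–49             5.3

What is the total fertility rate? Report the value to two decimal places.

Sum of ASFRs = 141.4 + 247.7 + 276.2 + 228.0 + 98.0 + 29.7 + 5.3 = 1026.3
TFR = 5 × 1026.3 / 1000 = 5.1315

5.13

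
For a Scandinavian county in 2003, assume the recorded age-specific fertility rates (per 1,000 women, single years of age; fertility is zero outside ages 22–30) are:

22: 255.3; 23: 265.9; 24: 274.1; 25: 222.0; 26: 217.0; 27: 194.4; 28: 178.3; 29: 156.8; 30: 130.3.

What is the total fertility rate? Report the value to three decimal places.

Sum of ASFRs = 255.3 + 265.9 + 274.1 + 222.0 + 217.0 + 194.4 + 178.3 + 156.8 + 130.3 = 1894.1
TFR = 1894.1 / 1000 = 1.8941

1.894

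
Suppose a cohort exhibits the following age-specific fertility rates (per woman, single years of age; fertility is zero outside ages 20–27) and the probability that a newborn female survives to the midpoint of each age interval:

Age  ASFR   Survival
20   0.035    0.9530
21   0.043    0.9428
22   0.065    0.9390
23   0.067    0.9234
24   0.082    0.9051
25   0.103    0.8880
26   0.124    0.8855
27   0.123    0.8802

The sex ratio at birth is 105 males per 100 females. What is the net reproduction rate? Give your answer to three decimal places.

0.283

Proportion female at birth = 100 / (100 + 105) = 0.48780.
Weighting each age-specific rate by interval width and survival:
  20: 1 × 0.035 × 0.9530 = 0.03336
  21: 1 × 0.043 × 0.9428 = 0.04054
  22: 1 × 0.065 × 0.9390 = 0.06104
  23: 1 × 0.067 × 0.9234 = 0.06187
  24: 1 × 0.082 × 0.9051 = 0.07422
  25: 1 × 0.103 × 0.8880 = 0.09146
  26: 1 × 0.124 × 0.8855 = 0.10980
  27: 1 × 0.123 × 0.8802 = 0.10826
Sum = 0.58055
NRR = 0.48780 × 0.58055 = 0.28319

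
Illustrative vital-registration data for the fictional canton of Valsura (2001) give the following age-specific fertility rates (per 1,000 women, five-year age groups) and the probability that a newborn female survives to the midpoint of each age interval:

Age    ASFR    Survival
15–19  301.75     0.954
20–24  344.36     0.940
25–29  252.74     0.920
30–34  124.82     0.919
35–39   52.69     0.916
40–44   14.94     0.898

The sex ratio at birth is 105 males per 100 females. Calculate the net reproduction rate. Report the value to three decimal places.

Proportion female at birth = 100 / (100 + 105) = 0.48780.
Per-age-group product (5 × ASFR × survival probability):
  15–19: 5 × 301.75/1000 × 0.954 = 1.43935
  20–24: 5 × 344.36/1000 × 0.940 = 1.61849
  25–29: 5 × 252.74/1000 × 0.920 = 1.16260
  30–34: 5 × 124.82/1000 × 0.919 = 0.57355
  35–39: 5 × 52.69/1000 × 0.916 = 0.24132
  40–44: 5 × 14.94/1000 × 0.898 = 0.06708
Sum = 5.10239
NRR = 0.48780 × 5.10239 = 2.48895
NRR > 1, so each generation more than replaces itself.

2.489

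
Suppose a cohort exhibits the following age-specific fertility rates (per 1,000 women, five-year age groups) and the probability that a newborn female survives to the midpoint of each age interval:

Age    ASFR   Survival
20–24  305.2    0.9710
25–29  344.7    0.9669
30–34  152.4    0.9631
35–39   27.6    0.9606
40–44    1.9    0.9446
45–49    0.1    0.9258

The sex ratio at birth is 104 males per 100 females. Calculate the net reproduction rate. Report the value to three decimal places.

Proportion female at birth = 100 / (100 + 104) = 0.49020.
Per-age-group product (5 × ASFR × survival probability):
  20–24: 5 × 305.2/1000 × 0.9710 = 1.48175
  25–29: 5 × 344.7/1000 × 0.9669 = 1.66645
  30–34: 5 × 152.4/1000 × 0.9631 = 0.73388
  35–39: 5 × 27.6/1000 × 0.9606 = 0.13256
  40–44: 5 × 1.9/1000 × 0.9446 = 0.00897
  45–49: 5 × 0.1/1000 × 0.9258 = 0.00046
Sum = 4.02407
NRR = 0.49020 × 4.02407 = 1.97260

1.973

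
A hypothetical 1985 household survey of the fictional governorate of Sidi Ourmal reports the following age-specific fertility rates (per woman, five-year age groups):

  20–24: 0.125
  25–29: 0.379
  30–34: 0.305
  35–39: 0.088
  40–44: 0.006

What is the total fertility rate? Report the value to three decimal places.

4.515

Sum of ASFRs = 0.125 + 0.379 + 0.305 + 0.088 + 0.006 = 0.903
TFR = 5 × 0.903 = 4.515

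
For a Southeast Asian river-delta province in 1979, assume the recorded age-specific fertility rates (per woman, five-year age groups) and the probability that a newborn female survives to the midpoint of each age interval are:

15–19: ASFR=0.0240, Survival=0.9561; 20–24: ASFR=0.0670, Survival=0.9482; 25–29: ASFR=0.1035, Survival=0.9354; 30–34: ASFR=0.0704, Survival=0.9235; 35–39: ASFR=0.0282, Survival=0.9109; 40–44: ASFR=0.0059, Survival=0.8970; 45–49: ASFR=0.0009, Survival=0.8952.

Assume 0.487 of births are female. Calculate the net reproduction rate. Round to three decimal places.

0.682

Proportion female at birth = 0.487.
Survival-weighted fertility by age (5·fₓ·Sₓ):
  15–19: 5 × 0.0240 × 0.9561 = 0.11473
  20–24: 5 × 0.0670 × 0.9482 = 0.31765
  25–29: 5 × 0.1035 × 0.9354 = 0.48407
  30–34: 5 × 0.0704 × 0.9235 = 0.32507
  35–39: 5 × 0.0282 × 0.9109 = 0.12844
  40–44: 5 × 0.0059 × 0.8970 = 0.02646
  45–49: 5 × 0.0009 × 0.8952 = 0.00403
Sum = 1.40045
NRR = 0.487 × 1.40045 = 0.68202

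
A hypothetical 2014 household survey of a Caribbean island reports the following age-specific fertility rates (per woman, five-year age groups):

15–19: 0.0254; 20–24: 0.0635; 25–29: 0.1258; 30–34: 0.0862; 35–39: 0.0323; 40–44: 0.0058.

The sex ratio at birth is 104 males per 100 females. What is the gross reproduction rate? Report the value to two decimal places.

0.83

Proportion female at birth = 100 / (100 + 104) = 0.49020.
Sum of ASFRs = 0.0254 + 0.0635 + 0.1258 + 0.0862 + 0.0323 + 0.0058 = 0.3390
TFR = 5 × 0.3390 = 1.695
GRR = 0.49020 × 1.695 = 0.83089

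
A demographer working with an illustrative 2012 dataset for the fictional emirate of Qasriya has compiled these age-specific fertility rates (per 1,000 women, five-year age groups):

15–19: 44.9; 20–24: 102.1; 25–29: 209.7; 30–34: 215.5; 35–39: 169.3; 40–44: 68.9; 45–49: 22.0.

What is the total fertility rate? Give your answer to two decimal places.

Sum of ASFRs = 44.9 + 102.1 + 209.7 + 215.5 + 169.3 + 68.9 + 22.0 = 832.4
TFR = 5 × 832.4 / 1000 = 4.162

4.16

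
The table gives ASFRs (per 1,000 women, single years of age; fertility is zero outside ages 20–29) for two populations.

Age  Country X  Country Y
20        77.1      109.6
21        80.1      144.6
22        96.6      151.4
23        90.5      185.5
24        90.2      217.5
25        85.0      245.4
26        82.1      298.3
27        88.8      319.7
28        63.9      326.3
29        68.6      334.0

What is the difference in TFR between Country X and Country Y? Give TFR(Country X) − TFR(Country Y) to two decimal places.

-1.51

Country X:
  Sum of ASFRs = 77.1 + 80.1 + 96.6 + 90.5 + 90.2 + 85.0 + 82.1 + 88.8 + 63.9 + 68.6 = 822.9
  TFR = 822.9 / 1000 = 0.8229
Country Y:
  Sum of ASFRs = 109.6 + 144.6 + 151.4 + 185.5 + 217.5 + 245.4 + 298.3 + 319.7 + 326.3 + 334.0 = 2332.3
  TFR = 2332.3 / 1000 = 2.3323
Difference = 0.8229 − 2.3323 = -1.5094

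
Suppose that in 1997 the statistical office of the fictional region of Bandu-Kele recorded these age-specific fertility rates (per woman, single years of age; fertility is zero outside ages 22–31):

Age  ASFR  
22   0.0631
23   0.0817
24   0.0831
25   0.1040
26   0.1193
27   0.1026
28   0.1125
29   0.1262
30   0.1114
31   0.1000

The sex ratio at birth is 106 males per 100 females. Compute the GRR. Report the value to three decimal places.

0.487

Proportion female at birth = 100 / (100 + 106) = 0.48544.
Sum of ASFRs = 0.0631 + 0.0817 + 0.0831 + 0.1040 + 0.1193 + 0.1026 + 0.1125 + 0.1262 + 0.1114 + 0.1000 = 1.0039
TFR = 1.0039
GRR = 0.48544 × 1.0039 = 0.48733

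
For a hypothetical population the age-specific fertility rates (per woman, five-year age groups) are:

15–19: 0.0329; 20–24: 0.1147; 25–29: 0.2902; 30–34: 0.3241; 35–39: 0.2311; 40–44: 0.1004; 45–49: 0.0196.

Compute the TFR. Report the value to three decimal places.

5.565

Sum of ASFRs = 0.0329 + 0.1147 + 0.2902 + 0.3241 + 0.2311 + 0.1004 + 0.0196 = 1.1130
TFR = 5 × 1.1130 = 5.565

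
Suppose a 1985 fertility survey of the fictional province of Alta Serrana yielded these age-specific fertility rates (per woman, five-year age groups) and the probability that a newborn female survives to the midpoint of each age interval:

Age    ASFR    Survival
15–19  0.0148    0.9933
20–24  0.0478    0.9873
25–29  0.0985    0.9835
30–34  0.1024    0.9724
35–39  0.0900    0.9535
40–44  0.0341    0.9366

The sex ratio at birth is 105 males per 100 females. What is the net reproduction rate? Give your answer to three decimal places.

0.917

Proportion female at birth = 100 / (100 + 105) = 0.48780.
Per-age-group product (5 × ASFR × survival probability):
  15–19: 5 × 0.0148 × 0.9933 = 0.07350
  20–24: 5 × 0.0478 × 0.9873 = 0.23596
  25–29: 5 × 0.0985 × 0.9835 = 0.48437
  30–34: 5 × 0.1024 × 0.9724 = 0.49787
  35–39: 5 × 0.0900 × 0.9535 = 0.42908
  40–44: 5 × 0.0341 × 0.9366 = 0.15969
Sum = 1.88047
NRR = 0.48780 × 1.88047 = 0.91729
An NRR under 1 implies long-run decline under these rates.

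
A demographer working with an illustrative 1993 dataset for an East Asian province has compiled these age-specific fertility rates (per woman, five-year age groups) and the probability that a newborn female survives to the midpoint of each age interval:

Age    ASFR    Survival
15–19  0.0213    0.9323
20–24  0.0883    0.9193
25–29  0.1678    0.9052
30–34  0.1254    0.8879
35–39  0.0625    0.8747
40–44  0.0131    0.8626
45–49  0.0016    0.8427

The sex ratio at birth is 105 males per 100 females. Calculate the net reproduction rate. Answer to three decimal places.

Proportion female at birth = 100 / (100 + 105) = 0.48780.
Weighting each age-specific rate by interval width and survival:
  15–19: 5 × 0.0213 × 0.9323 = 0.09929
  20–24: 5 × 0.0883 × 0.9193 = 0.40587
  25–29: 5 × 0.1678 × 0.9052 = 0.75946
  30–34: 5 × 0.1254 × 0.8879 = 0.55671
  35–39: 5 × 0.0625 × 0.8747 = 0.27334
  40–44: 5 × 0.0131 × 0.8626 = 0.05650
  45–49: 5 × 0.0016 × 0.8427 = 0.00674
Sum = 2.15791
NRR = 0.48780 × 2.15791 = 1.05263

1.053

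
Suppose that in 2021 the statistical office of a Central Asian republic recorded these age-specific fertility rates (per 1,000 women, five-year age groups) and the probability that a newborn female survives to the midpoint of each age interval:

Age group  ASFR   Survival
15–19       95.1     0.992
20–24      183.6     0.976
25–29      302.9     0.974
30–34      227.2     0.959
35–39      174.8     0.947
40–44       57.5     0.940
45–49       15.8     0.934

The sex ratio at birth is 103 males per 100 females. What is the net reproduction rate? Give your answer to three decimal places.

2.514

Proportion female at birth = 100 / (100 + 103) = 0.49261.
Per-age-group product (5 × ASFR × survival probability):
  15–19: 5 × 95.1/1000 × 0.992 = 0.47170
  20–24: 5 × 183.6/1000 × 0.976 = 0.89597
  25–29: 5 × 302.9/1000 × 0.974 = 1.47512
  30–34: 5 × 227.2/1000 × 0.959 = 1.08942
  35–39: 5 × 174.8/1000 × 0.947 = 0.82768
  40–44: 5 × 57.5/1000 × 0.940 = 0.27025
  45–49: 5 × 15.8/1000 × 0.934 = 0.07379
Sum = 5.10393
NRR = 0.49261 × 5.10393 = 2.51425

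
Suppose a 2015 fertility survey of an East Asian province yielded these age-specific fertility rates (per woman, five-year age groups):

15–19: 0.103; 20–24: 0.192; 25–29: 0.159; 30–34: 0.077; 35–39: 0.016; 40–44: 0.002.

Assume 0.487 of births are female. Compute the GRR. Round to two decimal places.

Proportion female at birth = 0.487.
Sum of ASFRs = 0.103 + 0.192 + 0.159 + 0.077 + 0.016 + 0.002 = 0.549
TFR = 5 × 0.549 = 2.745
GRR = 0.487 × 2.745 = 1.33682

1.34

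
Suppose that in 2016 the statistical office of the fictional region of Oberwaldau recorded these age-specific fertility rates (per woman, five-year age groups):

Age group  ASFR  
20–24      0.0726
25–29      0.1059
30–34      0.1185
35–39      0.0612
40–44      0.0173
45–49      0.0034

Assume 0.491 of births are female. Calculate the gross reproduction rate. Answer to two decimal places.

Proportion female at birth = 0.491.
Sum of ASFRs = 0.0726 + 0.1059 + 0.1185 + 0.0612 + 0.0173 + 0.0034 = 0.3789
TFR = 5 × 0.3789 = 1.8945
GRR = 0.491 × 1.8945 = 0.93020

0.93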